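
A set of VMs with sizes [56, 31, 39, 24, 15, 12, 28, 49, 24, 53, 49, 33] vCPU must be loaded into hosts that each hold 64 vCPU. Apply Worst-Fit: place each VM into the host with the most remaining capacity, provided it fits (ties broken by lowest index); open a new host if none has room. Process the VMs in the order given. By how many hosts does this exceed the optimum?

Worst-Fit: [56] [31,24] [39,15] [12,28,24] [49] [53] [49] [33] → 8 hosts.
Total size 413 vCPU; any packing needs at least ⌈413/64⌉ = 7 hosts.
An optimal packing achieves that bound: [56] [53] [49,15] [49,12] [39,24] [33,31] [28,24] → 7 hosts.
Excess: 8 − 7 = 1.

1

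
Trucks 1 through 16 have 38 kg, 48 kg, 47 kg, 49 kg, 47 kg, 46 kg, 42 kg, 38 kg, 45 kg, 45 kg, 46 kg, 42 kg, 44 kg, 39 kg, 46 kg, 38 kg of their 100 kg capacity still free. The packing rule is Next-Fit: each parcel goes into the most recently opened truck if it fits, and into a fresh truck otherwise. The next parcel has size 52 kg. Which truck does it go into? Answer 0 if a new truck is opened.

0

Next-Fit only looks at truck 16, which has 38 kg free.
52 kg does not fit, so a new truck is opened.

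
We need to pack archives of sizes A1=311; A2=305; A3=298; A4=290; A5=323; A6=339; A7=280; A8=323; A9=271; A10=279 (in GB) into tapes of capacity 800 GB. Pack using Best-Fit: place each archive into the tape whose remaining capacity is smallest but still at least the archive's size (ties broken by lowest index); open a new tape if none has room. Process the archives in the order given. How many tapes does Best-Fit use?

A1 (311 GB) → tape 1 (remaining 489 GB)
A2 (305 GB) → tape 1 (remaining 184 GB)
A3 (298 GB) → tape 2 (remaining 502 GB)
A4 (290 GB) → tape 2 (remaining 212 GB)
A5 (323 GB) → tape 3 (remaining 477 GB)
A6 (339 GB) → tape 3 (remaining 138 GB)
A7 (280 GB) → tape 4 (remaining 520 GB)
A8 (323 GB) → tape 4 (remaining 197 GB)
A9 (271 GB) → tape 5 (remaining 529 GB)
A10 (279 GB) → tape 5 (remaining 250 GB)

5 tapes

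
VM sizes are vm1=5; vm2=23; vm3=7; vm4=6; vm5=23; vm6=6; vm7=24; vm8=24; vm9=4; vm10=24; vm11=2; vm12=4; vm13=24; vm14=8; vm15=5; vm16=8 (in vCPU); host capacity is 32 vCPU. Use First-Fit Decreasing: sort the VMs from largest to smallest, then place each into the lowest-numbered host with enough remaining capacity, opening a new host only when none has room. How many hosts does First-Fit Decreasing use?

7

Sorted descending: 24, 24, 24, 24, 23, 23, 8, 8, 7, 6, 6, 5, 5, 4, 4, 2.
24 vCPU → host 1 (remaining 8 vCPU)
24 vCPU → host 2 (remaining 8 vCPU)
24 vCPU → host 3 (remaining 8 vCPU)
24 vCPU → host 4 (remaining 8 vCPU)
23 vCPU → host 5 (remaining 9 vCPU)
23 vCPU → host 6 (remaining 9 vCPU)
8 vCPU → host 1 (remaining 0 vCPU)
8 vCPU → host 2 (remaining 0 vCPU)
7 vCPU → host 3 (remaining 1 vCPU)
6 vCPU → host 4 (remaining 2 vCPU)
6 vCPU → host 5 (remaining 3 vCPU)
5 vCPU → host 6 (remaining 4 vCPU)
5 vCPU → host 7 (remaining 27 vCPU)
4 vCPU → host 6 (remaining 0 vCPU)
4 vCPU → host 7 (remaining 23 vCPU)
2 vCPU → host 4 (remaining 0 vCPU)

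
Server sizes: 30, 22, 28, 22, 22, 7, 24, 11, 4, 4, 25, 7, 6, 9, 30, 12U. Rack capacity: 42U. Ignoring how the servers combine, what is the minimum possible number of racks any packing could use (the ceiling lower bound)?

Total size = 30 + 22 + 28 + 22 + 22 + 7 + 24 + 11 + 4 + 4 + 25 + 7 + 6 + 9 + 30 + 12 = 263U.
⌈263 / 42⌉ = 7.

7 racks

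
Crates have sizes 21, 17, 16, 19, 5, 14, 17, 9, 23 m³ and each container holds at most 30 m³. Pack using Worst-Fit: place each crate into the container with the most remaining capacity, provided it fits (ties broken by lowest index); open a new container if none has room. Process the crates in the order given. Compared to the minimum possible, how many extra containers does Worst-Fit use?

Worst-Fit: [21] [17] [16,5] [19] [14,9] [17] [23] → 7 containers.
6 crates exceed 15 m³ (half the capacity), and no two of those can share a container, so at least 6 containers are needed.
An optimal packing achieves that bound: [23,5] [21,9] [19] [17] [17] [16,14] → 6 containers.
Excess: 7 − 6 = 1.

1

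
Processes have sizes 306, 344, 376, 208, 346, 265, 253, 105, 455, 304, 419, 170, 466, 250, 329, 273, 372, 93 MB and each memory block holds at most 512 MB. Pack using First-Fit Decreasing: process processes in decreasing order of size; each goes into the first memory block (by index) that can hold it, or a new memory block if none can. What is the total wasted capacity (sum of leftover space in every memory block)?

Sorted descending: 466, 455, 419, 376, 372, 346, 344, 329, 306, 304, 273, 265, 253, 250, 208, 170, 105, 93.
memory block 1: place 466 MB, 46 MB left
memory block 2: place 455 MB, 57 MB left
memory block 3: place 419 MB, 93 MB left
memory block 4: place 376 MB, 136 MB left
memory block 5: place 372 MB, 140 MB left
memory block 6: place 346 MB, 166 MB left
memory block 7: place 344 MB, 168 MB left
memory block 8: place 329 MB, 183 MB left
memory block 9: place 306 MB, 206 MB left
memory block 10: place 304 MB, 208 MB left
memory block 11: place 273 MB, 239 MB left
memory block 12: place 265 MB, 247 MB left
memory block 13: place 253 MB, 259 MB left
memory block 13: place 250 MB, 9 MB left
memory block 10: place 208 MB, 0 MB left
memory block 8: place 170 MB, 13 MB left
memory block 4: place 105 MB, 31 MB left
memory block 3: place 93 MB, 0 MB left
13 memory blocks × 512 MB = 6656 MB; used 5334 MB; unused 1322 MB.

1322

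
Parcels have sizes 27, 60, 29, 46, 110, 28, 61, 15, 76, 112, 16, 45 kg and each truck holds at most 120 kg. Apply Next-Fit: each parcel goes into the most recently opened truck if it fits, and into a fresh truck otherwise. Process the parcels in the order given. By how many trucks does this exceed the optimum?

Next-Fit: [27,60,29] [46] [110] [28,61,15] [76] [112] [16,45] → 7 trucks.
Total size 625 kg; any packing needs at least ⌈625/120⌉ = 6 trucks.
An optimal packing achieves that bound: [112] [110] [76,29,15] [61,46] [60,45] [28,27,16] → 6 trucks.
Excess: 7 − 6 = 1.

1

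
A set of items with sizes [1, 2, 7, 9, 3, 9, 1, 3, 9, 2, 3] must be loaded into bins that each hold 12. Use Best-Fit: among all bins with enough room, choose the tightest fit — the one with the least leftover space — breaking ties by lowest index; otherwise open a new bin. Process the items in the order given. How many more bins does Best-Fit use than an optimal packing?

0

Best-Fit: [1,2,7,1] [9,3] [9,3] [9,2] [3] → 5 bins.
Total size 49; any packing needs at least ⌈49/12⌉ = 5 bins.
So 5 is already optimal.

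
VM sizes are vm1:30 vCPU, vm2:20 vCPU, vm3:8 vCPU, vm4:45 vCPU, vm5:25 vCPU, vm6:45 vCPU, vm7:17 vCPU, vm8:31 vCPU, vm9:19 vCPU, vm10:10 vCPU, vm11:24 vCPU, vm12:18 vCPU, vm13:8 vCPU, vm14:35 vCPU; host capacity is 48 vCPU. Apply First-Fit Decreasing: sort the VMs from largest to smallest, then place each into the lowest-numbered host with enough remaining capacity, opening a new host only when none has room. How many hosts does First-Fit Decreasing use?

Sorted descending: 45, 45, 35, 31, 30, 25, 24, 20, 19, 18, 17, 10, 8, 8.
45 vCPU → host 1 (remaining 3 vCPU)
45 vCPU → host 2 (remaining 3 vCPU)
35 vCPU → host 3 (remaining 13 vCPU)
31 vCPU → host 4 (remaining 17 vCPU)
30 vCPU → host 5 (remaining 18 vCPU)
25 vCPU → host 6 (remaining 23 vCPU)
24 vCPU → host 7 (remaining 24 vCPU)
20 vCPU → host 6 (remaining 3 vCPU)
19 vCPU → host 7 (remaining 5 vCPU)
18 vCPU → host 5 (remaining 0 vCPU)
17 vCPU → host 4 (remaining 0 vCPU)
10 vCPU → host 3 (remaining 3 vCPU)
8 vCPU → host 8 (remaining 40 vCPU)
8 vCPU → host 8 (remaining 32 vCPU)

8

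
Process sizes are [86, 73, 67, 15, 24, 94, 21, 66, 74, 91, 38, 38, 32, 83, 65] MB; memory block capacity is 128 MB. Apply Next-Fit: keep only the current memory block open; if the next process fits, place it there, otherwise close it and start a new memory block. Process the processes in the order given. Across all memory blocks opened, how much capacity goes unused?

413

Put 86 MB in memory block 1; 42 MB remain.
Put 73 MB in memory block 2; 55 MB remain.
Put 67 MB in memory block 3; 61 MB remain.
Put 15 MB in memory block 3; 46 MB remain.
Put 24 MB in memory block 3; 22 MB remain.
Put 94 MB in memory block 4; 34 MB remain.
Put 21 MB in memory block 4; 13 MB remain.
Put 66 MB in memory block 5; 62 MB remain.
Put 74 MB in memory block 6; 54 MB remain.
Put 91 MB in memory block 7; 37 MB remain.
Put 38 MB in memory block 8; 90 MB remain.
Put 38 MB in memory block 8; 52 MB remain.
Put 32 MB in memory block 8; 20 MB remain.
Put 83 MB in memory block 9; 45 MB remain.
Put 65 MB in memory block 10; 63 MB remain.
10 memory blocks × 128 MB = 1280 MB; used 867 MB; unused 413 MB.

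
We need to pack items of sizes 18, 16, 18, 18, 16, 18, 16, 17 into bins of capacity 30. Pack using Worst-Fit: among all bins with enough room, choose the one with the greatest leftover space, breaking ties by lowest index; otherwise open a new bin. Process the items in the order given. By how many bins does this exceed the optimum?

Worst-Fit: [18] [16] [18] [18] [16] [18] [16] [17] → 8 bins.
8 items exceed 15 (half the capacity), and no two of those can share a bin, so at least 8 bins are needed.
So 8 is already optimal.

0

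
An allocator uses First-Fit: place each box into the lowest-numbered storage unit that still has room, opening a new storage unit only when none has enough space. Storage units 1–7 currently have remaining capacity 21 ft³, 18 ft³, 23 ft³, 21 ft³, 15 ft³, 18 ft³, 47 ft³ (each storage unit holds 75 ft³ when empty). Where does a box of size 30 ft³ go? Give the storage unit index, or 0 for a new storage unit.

Storage units with room: storage unit 7 (47 ft³).
The first with room is storage unit 7.

7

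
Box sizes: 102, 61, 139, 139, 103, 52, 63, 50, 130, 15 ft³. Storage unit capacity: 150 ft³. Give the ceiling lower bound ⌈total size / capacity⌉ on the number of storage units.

6 storage units

Total size = 102 + 61 + 139 + 139 + 103 + 52 + 63 + 50 + 130 + 15 = 854 ft³.
⌈854 / 150⌉ = 6.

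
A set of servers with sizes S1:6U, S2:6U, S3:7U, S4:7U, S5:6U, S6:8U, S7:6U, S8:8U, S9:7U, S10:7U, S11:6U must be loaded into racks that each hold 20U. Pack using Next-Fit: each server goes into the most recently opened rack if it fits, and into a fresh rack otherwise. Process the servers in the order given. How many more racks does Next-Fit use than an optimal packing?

Next-Fit: [6,6,7] [7,6] [8,6] [8,7] [7,6] → 5 racks.
Total size 74U; any packing needs at least ⌈74/20⌉ = 4 racks.
An optimal packing achieves that bound: [8,8] [7,7,6] [7,7,6] [6,6,6] → 4 racks.
Excess: 5 − 4 = 1.

1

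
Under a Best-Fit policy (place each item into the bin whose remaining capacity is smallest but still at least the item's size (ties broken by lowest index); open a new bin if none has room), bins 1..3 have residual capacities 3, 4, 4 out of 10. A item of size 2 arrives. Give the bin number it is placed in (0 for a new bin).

1

Bins with room: bin 1 (3), bin 2 (4), bin 3 (4).
Tightest fit is bin 1 with 3 free.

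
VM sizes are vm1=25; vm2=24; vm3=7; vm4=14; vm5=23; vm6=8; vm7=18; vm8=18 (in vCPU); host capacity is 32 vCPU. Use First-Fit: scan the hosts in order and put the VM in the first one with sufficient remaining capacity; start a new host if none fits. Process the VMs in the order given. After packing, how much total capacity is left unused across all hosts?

23

vm1 (25 vCPU) → host 1 (remaining 7 vCPU)
vm2 (24 vCPU) → host 2 (remaining 8 vCPU)
vm3 (7 vCPU) → host 1 (remaining 0 vCPU)
vm4 (14 vCPU) → host 3 (remaining 18 vCPU)
vm5 (23 vCPU) → host 4 (remaining 9 vCPU)
vm6 (8 vCPU) → host 2 (remaining 0 vCPU)
vm7 (18 vCPU) → host 3 (remaining 0 vCPU)
vm8 (18 vCPU) → host 5 (remaining 14 vCPU)
5 hosts × 32 vCPU = 160 vCPU; used 137 vCPU; unused 23 vCPU.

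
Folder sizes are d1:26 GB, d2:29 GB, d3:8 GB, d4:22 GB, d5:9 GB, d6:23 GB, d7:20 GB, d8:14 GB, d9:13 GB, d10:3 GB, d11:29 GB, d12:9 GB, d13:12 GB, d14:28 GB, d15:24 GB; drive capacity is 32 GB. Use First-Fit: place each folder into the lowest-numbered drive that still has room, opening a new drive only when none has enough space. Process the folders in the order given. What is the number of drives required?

10

Put d1 (26 GB) in drive 1; 6 GB remain.
Put d2 (29 GB) in drive 2; 3 GB remain.
Put d3 (8 GB) in drive 3; 24 GB remain.
Put d4 (22 GB) in drive 3; 2 GB remain.
Put d5 (9 GB) in drive 4; 23 GB remain.
Put d6 (23 GB) in drive 4; 0 GB remain.
Put d7 (20 GB) in drive 5; 12 GB remain.
Put d8 (14 GB) in drive 6; 18 GB remain.
Put d9 (13 GB) in drive 6; 5 GB remain.
Put d10 (3 GB) in drive 1; 3 GB remain.
Put d11 (29 GB) in drive 7; 3 GB remain.
Put d12 (9 GB) in drive 5; 3 GB remain.
Put d13 (12 GB) in drive 8; 20 GB remain.
Put d14 (28 GB) in drive 9; 4 GB remain.
Put d15 (24 GB) in drive 10; 8 GB remain.
Final drives: [26,3] [29] [8,22] [9,23] [20,9] [14,13] [29] [12] [28] [24].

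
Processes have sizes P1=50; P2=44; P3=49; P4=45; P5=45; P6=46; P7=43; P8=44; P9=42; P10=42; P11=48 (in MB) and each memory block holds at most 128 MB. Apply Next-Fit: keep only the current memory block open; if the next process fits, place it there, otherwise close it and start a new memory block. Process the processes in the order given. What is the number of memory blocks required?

P1 (50 MB) → memory block 1 (remaining 78 MB)
P2 (44 MB) → memory block 1 (remaining 34 MB)
P3 (49 MB) → memory block 2 (remaining 79 MB)
P4 (45 MB) → memory block 2 (remaining 34 MB)
P5 (45 MB) → memory block 3 (remaining 83 MB)
P6 (46 MB) → memory block 3 (remaining 37 MB)
P7 (43 MB) → memory block 4 (remaining 85 MB)
P8 (44 MB) → memory block 4 (remaining 41 MB)
P9 (42 MB) → memory block 5 (remaining 86 MB)
P10 (42 MB) → memory block 5 (remaining 44 MB)
P11 (48 MB) → memory block 6 (remaining 80 MB)

6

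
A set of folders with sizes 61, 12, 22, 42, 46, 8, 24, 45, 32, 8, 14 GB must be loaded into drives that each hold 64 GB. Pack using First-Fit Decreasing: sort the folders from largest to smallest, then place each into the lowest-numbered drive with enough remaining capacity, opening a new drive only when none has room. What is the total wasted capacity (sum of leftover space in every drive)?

Sorted descending: 61, 46, 45, 42, 32, 24, 22, 14, 12, 8, 8.
Put 61 GB in drive 1; 3 GB remain.
Put 46 GB in drive 2; 18 GB remain.
Put 45 GB in drive 3; 19 GB remain.
Put 42 GB in drive 4; 22 GB remain.
Put 32 GB in drive 5; 32 GB remain.
Put 24 GB in drive 5; 8 GB remain.
Put 22 GB in drive 4; 0 GB remain.
Put 14 GB in drive 2; 4 GB remain.
Put 12 GB in drive 3; 7 GB remain.
Put 8 GB in drive 5; 0 GB remain.
Put 8 GB in drive 6; 56 GB remain.
6 drives × 64 GB = 384 GB; used 314 GB; unused 70 GB.

70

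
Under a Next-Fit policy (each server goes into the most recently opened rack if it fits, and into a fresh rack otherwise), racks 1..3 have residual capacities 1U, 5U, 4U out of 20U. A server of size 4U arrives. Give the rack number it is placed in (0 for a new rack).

Next-Fit only looks at rack 3, which has 4U free.
4U fits there.

3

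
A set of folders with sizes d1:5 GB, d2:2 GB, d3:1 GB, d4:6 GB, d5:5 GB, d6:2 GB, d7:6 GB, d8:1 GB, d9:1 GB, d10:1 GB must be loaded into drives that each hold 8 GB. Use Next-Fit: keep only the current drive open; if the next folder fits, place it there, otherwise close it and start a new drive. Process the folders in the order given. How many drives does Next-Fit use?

d1 (5 GB) → drive 1 (remaining 3 GB)
d2 (2 GB) → drive 1 (remaining 1 GB)
d3 (1 GB) → drive 1 (remaining 0 GB)
d4 (6 GB) → drive 2 (remaining 2 GB)
d5 (5 GB) → drive 3 (remaining 3 GB)
d6 (2 GB) → drive 3 (remaining 1 GB)
d7 (6 GB) → drive 4 (remaining 2 GB)
d8 (1 GB) → drive 4 (remaining 1 GB)
d9 (1 GB) → drive 4 (remaining 0 GB)
d10 (1 GB) → drive 5 (remaining 7 GB)
Final drives: [5,2,1] [6] [5,2] [6,1,1] [1].

5 drives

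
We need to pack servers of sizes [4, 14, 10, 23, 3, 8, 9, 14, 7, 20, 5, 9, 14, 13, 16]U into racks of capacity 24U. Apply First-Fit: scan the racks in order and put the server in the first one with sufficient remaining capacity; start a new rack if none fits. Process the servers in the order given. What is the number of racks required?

rack 1: place 4U, 20U left
rack 1: place 14U, 6U left
rack 2: place 10U, 14U left
rack 3: place 23U, 1U left
rack 1: place 3U, 3U left
rack 2: place 8U, 6U left
rack 4: place 9U, 15U left
rack 4: place 14U, 1U left
rack 5: place 7U, 17U left
rack 6: place 20U, 4U left
rack 2: place 5U, 1U left
rack 5: place 9U, 8U left
rack 7: place 14U, 10U left
rack 8: place 13U, 11U left
rack 9: place 16U, 8U left

9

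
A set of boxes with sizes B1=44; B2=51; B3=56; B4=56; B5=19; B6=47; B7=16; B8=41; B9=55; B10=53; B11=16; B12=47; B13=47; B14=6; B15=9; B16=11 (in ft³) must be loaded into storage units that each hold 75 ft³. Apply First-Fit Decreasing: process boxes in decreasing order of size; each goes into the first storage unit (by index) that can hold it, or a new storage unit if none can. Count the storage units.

10

Sorted descending: 56, 56, 55, 53, 51, 47, 47, 47, 44, 41, 19, 16, 16, 11, 9, 6.
storage unit 1: place 56 ft³, 19 ft³ left
storage unit 2: place 56 ft³, 19 ft³ left
storage unit 3: place 55 ft³, 20 ft³ left
storage unit 4: place 53 ft³, 22 ft³ left
storage unit 5: place 51 ft³, 24 ft³ left
storage unit 6: place 47 ft³, 28 ft³ left
storage unit 7: place 47 ft³, 28 ft³ left
storage unit 8: place 47 ft³, 28 ft³ left
storage unit 9: place 44 ft³, 31 ft³ left
storage unit 10: place 41 ft³, 34 ft³ left
storage unit 1: place 19 ft³, 0 ft³ left
storage unit 2: place 16 ft³, 3 ft³ left
storage unit 3: place 16 ft³, 4 ft³ left
storage unit 4: place 11 ft³, 11 ft³ left
storage unit 4: place 9 ft³, 2 ft³ left
storage unit 5: place 6 ft³, 18 ft³ left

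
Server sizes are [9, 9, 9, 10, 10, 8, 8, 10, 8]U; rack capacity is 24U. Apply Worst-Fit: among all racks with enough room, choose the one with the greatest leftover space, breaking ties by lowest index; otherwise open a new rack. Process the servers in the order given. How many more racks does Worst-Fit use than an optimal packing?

1

Worst-Fit: [9,9] [9,10] [10,8] [8,10] [8] → 5 racks.
Total size 81U; any packing needs at least ⌈81/24⌉ = 4 racks.
An optimal packing achieves that bound: [10,10] [10,9] [9,9] [8,8,8] → 4 racks.
Excess: 5 − 4 = 1.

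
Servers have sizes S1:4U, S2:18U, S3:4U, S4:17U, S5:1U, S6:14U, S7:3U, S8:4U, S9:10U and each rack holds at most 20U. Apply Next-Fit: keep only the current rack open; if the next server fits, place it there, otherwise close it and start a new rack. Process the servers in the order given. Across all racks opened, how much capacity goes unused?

45

rack 1: place S1 (4U), 16U left
rack 2: place S2 (18U), 2U left
rack 3: place S3 (4U), 16U left
rack 4: place S4 (17U), 3U left
rack 4: place S5 (1U), 2U left
rack 5: place S6 (14U), 6U left
rack 5: place S7 (3U), 3U left
rack 6: place S8 (4U), 16U left
rack 6: place S9 (10U), 6U left
6 racks × 20U = 120U; used 75U; unused 45U.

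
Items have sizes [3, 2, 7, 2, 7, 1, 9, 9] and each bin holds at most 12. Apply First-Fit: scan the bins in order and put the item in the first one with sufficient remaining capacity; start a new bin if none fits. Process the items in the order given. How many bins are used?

4 bins

bin 1: place 3, 9 left
bin 1: place 2, 7 left
bin 1: place 7, 0 left
bin 2: place 2, 10 left
bin 2: place 7, 3 left
bin 2: place 1, 2 left
bin 3: place 9, 3 left
bin 4: place 9, 3 left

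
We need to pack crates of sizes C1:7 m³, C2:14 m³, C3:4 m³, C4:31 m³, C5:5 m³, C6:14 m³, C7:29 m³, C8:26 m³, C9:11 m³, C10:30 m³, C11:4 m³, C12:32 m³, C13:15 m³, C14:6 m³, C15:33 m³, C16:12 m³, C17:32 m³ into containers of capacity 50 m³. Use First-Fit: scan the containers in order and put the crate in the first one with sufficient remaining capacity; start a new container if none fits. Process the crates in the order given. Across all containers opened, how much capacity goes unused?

95

container 1: place C1 (7 m³), 43 m³ left
container 1: place C2 (14 m³), 29 m³ left
container 1: place C3 (4 m³), 25 m³ left
container 2: place C4 (31 m³), 19 m³ left
container 1: place C5 (5 m³), 20 m³ left
container 1: place C6 (14 m³), 6 m³ left
container 3: place C7 (29 m³), 21 m³ left
container 4: place C8 (26 m³), 24 m³ left
container 2: place C9 (11 m³), 8 m³ left
container 5: place C10 (30 m³), 20 m³ left
container 1: place C11 (4 m³), 2 m³ left
container 6: place C12 (32 m³), 18 m³ left
container 3: place C13 (15 m³), 6 m³ left
container 2: place C14 (6 m³), 2 m³ left
container 7: place C15 (33 m³), 17 m³ left
container 4: place C16 (12 m³), 12 m³ left
container 8: place C17 (32 m³), 18 m³ left
8 containers × 50 m³ = 400 m³; used 305 m³; unused 95 m³.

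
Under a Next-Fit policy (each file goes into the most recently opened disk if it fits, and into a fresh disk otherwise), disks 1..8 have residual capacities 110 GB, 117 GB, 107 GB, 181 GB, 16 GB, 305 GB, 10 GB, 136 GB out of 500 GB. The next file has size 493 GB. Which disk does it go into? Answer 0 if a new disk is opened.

Next-Fit only looks at disk 8, which has 136 GB free.
493 GB does not fit, so a new disk is opened.

0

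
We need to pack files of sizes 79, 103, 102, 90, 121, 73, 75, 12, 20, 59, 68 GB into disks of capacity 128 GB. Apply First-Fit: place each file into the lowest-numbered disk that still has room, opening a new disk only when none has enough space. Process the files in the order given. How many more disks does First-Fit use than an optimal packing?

First-Fit: [79,12,20] [103] [102] [90] [121] [73] [75] [59,68] → 8 disks.
8 files exceed 64 GB (half the capacity), and no two of those can share a disk, so at least 8 disks are needed.
So 8 is already optimal.

0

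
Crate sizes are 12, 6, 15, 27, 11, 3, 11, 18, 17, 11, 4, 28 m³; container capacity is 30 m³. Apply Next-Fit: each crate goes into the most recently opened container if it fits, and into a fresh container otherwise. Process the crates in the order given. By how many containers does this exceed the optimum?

Next-Fit: [12,6] [15] [27] [11,3,11] [18] [17,11] [4] [28] → 8 containers.
Total size 163 m³; any packing needs at least ⌈163/30⌉ = 6 containers.
An optimal packing achieves that bound: [28] [27,3] [18,12] [17,11] [15,11,4] [11,6] → 6 containers.
Excess: 8 − 6 = 2.

2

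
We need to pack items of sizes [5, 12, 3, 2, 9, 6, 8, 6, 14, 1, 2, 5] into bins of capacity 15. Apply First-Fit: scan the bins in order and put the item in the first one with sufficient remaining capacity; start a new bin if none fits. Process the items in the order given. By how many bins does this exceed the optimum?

First-Fit: [5,3,2,1,2] [12] [9,6] [8,6] [14] [5] → 6 bins.
Total size 73; any packing needs at least ⌈73/15⌉ = 5 bins.
An optimal packing achieves that bound: [14,1] [12,3] [9,6] [8,6] [5,5,2,2] → 5 bins.
Excess: 6 − 5 = 1.

1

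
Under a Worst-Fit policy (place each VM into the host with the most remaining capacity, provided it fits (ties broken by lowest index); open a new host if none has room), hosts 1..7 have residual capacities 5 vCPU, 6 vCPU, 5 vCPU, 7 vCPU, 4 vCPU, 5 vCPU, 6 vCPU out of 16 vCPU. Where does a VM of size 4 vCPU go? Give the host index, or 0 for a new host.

Hosts with room: host 1 (5 vCPU), host 2 (6 vCPU), host 3 (5 vCPU), host 4 (7 vCPU), host 5 (4 vCPU), host 6 (5 vCPU), host 7 (6 vCPU).
Most room is host 4 with 7 vCPU free.

4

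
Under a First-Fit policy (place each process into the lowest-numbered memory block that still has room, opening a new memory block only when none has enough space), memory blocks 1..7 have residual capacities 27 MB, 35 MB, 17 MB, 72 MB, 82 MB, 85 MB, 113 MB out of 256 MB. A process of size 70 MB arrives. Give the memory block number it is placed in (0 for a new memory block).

4

Memory blocks with room: memory block 4 (72 MB), memory block 5 (82 MB), memory block 6 (85 MB), memory block 7 (113 MB).
The first with room is memory block 4.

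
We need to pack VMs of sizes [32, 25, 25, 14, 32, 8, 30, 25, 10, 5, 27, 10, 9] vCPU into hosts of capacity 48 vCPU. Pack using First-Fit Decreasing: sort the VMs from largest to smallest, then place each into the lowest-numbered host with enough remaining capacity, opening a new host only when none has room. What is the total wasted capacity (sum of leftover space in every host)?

84

Sorted descending: 32, 32, 30, 27, 25, 25, 25, 14, 10, 10, 9, 8, 5.
host 1: place 32 vCPU, 16 vCPU left
host 2: place 32 vCPU, 16 vCPU left
host 3: place 30 vCPU, 18 vCPU left
host 4: place 27 vCPU, 21 vCPU left
host 5: place 25 vCPU, 23 vCPU left
host 6: place 25 vCPU, 23 vCPU left
host 7: place 25 vCPU, 23 vCPU left
host 1: place 14 vCPU, 2 vCPU left
host 2: place 10 vCPU, 6 vCPU left
host 3: place 10 vCPU, 8 vCPU left
host 4: place 9 vCPU, 12 vCPU left
host 3: place 8 vCPU, 0 vCPU left
host 2: place 5 vCPU, 1 vCPU left
7 hosts × 48 vCPU = 336 vCPU; used 252 vCPU; unused 84 vCPU.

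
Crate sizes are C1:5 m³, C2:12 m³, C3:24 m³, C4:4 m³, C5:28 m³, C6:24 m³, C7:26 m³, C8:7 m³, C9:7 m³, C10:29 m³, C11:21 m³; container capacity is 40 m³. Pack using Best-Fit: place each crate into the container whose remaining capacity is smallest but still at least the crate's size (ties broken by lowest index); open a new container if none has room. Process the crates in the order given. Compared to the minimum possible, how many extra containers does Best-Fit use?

Best-Fit: [5,12,21] [24,4,7] [28,7] [24] [26] [29] → 6 containers.
6 crates exceed 20 m³ (half the capacity), and no two of those can share a container, so at least 6 containers are needed.
So 6 is already optimal.

0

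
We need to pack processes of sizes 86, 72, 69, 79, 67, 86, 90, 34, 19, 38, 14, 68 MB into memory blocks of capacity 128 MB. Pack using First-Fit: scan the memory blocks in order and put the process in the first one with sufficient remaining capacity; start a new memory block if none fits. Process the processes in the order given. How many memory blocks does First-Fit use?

8

86 MB → memory block 1 (remaining 42 MB)
72 MB → memory block 2 (remaining 56 MB)
69 MB → memory block 3 (remaining 59 MB)
79 MB → memory block 4 (remaining 49 MB)
67 MB → memory block 5 (remaining 61 MB)
86 MB → memory block 6 (remaining 42 MB)
90 MB → memory block 7 (remaining 38 MB)
34 MB → memory block 1 (remaining 8 MB)
19 MB → memory block 2 (remaining 37 MB)
38 MB → memory block 3 (remaining 21 MB)
14 MB → memory block 2 (remaining 23 MB)
68 MB → memory block 8 (remaining 60 MB)
Final memory blocks: [86,34] [72,19,14] [69,38] [79] [67] [86] [90] [68].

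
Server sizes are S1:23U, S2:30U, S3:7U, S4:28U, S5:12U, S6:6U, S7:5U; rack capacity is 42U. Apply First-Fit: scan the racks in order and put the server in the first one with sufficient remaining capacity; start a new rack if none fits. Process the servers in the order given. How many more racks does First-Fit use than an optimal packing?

0

First-Fit: [23,7,12] [30,6,5] [28] → 3 racks.
Total size 111U; any packing needs at least ⌈111/42⌉ = 3 racks.
So 3 is already optimal.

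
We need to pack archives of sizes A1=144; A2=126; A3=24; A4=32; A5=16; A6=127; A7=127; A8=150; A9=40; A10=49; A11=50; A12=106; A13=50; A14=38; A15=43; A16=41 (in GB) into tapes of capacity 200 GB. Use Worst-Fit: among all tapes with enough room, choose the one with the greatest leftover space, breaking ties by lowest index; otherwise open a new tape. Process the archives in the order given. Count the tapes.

tape 1: place A1 (144 GB), 56 GB left
tape 2: place A2 (126 GB), 74 GB left
tape 2: place A3 (24 GB), 50 GB left
tape 1: place A4 (32 GB), 24 GB left
tape 2: place A5 (16 GB), 34 GB left
tape 3: place A6 (127 GB), 73 GB left
tape 4: place A7 (127 GB), 73 GB left
tape 5: place A8 (150 GB), 50 GB left
tape 3: place A9 (40 GB), 33 GB left
tape 4: place A10 (49 GB), 24 GB left
tape 5: place A11 (50 GB), 0 GB left
tape 6: place A12 (106 GB), 94 GB left
tape 6: place A13 (50 GB), 44 GB left
tape 6: place A14 (38 GB), 6 GB left
tape 7: place A15 (43 GB), 157 GB left
tape 7: place A16 (41 GB), 116 GB left

7 tapes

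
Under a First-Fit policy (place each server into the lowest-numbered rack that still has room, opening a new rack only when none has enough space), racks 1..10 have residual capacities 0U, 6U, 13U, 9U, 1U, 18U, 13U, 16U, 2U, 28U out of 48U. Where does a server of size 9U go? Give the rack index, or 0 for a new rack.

3

Racks with room: rack 3 (13U), rack 4 (9U), rack 6 (18U), rack 7 (13U), rack 8 (16U), rack 10 (28U).
The first with room is rack 3.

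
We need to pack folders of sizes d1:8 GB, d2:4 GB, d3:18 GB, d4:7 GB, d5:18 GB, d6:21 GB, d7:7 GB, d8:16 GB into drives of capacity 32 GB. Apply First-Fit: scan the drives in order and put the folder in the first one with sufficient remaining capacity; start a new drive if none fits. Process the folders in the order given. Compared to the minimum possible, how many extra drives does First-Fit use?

0

First-Fit: [8,4,18] [7,18,7] [21] [16] → 4 drives.
Total size 99 GB; any packing needs at least ⌈99/32⌉ = 4 drives.
So 4 is already optimal.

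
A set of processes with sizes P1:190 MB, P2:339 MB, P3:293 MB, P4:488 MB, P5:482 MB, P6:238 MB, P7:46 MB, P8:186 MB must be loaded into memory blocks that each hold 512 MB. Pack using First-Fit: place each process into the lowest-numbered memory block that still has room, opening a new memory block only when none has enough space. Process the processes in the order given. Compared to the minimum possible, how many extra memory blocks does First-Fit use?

First-Fit: [190,293] [339,46] [488] [482] [238,186] → 5 memory blocks.
Total size 2262 MB; any packing needs at least ⌈2262/512⌉ = 5 memory blocks.
So 5 is already optimal.

0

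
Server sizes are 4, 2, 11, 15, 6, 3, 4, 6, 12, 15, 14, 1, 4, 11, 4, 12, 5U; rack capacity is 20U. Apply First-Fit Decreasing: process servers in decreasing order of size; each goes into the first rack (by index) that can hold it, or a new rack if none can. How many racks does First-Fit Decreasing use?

7

Sorted descending: 15, 15, 14, 12, 12, 11, 11, 6, 6, 5, 4, 4, 4, 4, 3, 2, 1.
rack 1: place 15U, 5U left
rack 2: place 15U, 5U left
rack 3: place 14U, 6U left
rack 4: place 12U, 8U left
rack 5: place 12U, 8U left
rack 6: place 11U, 9U left
rack 7: place 11U, 9U left
rack 3: place 6U, 0U left
rack 4: place 6U, 2U left
rack 1: place 5U, 0U left
rack 2: place 4U, 1U left
rack 5: place 4U, 4U left
rack 5: place 4U, 0U left
rack 6: place 4U, 5U left
rack 6: place 3U, 2U left
rack 4: place 2U, 0U left
rack 2: place 1U, 0U left
Final racks: [15,5] [15,4,1] [14,6] [12,6,2] [12,4,4] [11,4,3] [11].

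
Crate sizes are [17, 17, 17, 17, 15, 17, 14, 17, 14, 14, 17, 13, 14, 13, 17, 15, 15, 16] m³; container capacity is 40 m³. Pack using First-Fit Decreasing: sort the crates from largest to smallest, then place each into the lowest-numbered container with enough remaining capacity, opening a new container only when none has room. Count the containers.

Sorted descending: 17, 17, 17, 17, 17, 17, 17, 17, 16, 15, 15, 15, 14, 14, 14, 14, 13, 13.
container 1: place 17 m³, 23 m³ left
container 1: place 17 m³, 6 m³ left
container 2: place 17 m³, 23 m³ left
container 2: place 17 m³, 6 m³ left
container 3: place 17 m³, 23 m³ left
container 3: place 17 m³, 6 m³ left
container 4: place 17 m³, 23 m³ left
container 4: place 17 m³, 6 m³ left
container 5: place 16 m³, 24 m³ left
container 5: place 15 m³, 9 m³ left
container 6: place 15 m³, 25 m³ left
container 6: place 15 m³, 10 m³ left
container 7: place 14 m³, 26 m³ left
container 7: place 14 m³, 12 m³ left
container 8: place 14 m³, 26 m³ left
container 8: place 14 m³, 12 m³ left
container 9: place 13 m³, 27 m³ left
container 9: place 13 m³, 14 m³ left
Final containers: [17,17] [17,17] [17,17] [17,17] [16,15] [15,15] [14,14] [14,14] [13,13].

9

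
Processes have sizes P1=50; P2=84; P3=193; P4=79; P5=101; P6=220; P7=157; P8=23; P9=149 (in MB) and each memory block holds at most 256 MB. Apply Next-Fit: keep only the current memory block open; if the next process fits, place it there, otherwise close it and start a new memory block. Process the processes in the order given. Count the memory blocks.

6 memory blocks

Put P1 (50 MB) in memory block 1; 206 MB remain.
Put P2 (84 MB) in memory block 1; 122 MB remain.
Put P3 (193 MB) in memory block 2; 63 MB remain.
Put P4 (79 MB) in memory block 3; 177 MB remain.
Put P5 (101 MB) in memory block 3; 76 MB remain.
Put P6 (220 MB) in memory block 4; 36 MB remain.
Put P7 (157 MB) in memory block 5; 99 MB remain.
Put P8 (23 MB) in memory block 5; 76 MB remain.
Put P9 (149 MB) in memory block 6; 107 MB remain.
Final memory blocks: [50,84] [193] [79,101] [220] [157,23] [149].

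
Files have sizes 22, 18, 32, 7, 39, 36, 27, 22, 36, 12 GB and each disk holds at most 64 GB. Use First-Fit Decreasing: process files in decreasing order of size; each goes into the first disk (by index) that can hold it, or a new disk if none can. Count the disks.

Sorted descending: 39, 36, 36, 32, 27, 22, 22, 18, 12, 7.
39 GB → disk 1 (remaining 25 GB)
36 GB → disk 2 (remaining 28 GB)
36 GB → disk 3 (remaining 28 GB)
32 GB → disk 4 (remaining 32 GB)
27 GB → disk 2 (remaining 1 GB)
22 GB → disk 1 (remaining 3 GB)
22 GB → disk 3 (remaining 6 GB)
18 GB → disk 4 (remaining 14 GB)
12 GB → disk 4 (remaining 2 GB)
7 GB → disk 5 (remaining 57 GB)
Final disks: [39,22] [36,27] [36,22] [32,18,12] [7].

5 disks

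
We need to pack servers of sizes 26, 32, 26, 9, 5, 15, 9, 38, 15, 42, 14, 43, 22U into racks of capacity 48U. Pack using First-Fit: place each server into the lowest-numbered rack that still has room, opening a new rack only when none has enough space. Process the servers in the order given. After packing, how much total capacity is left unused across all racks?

rack 1: place 26U, 22U left
rack 2: place 32U, 16U left
rack 3: place 26U, 22U left
rack 1: place 9U, 13U left
rack 1: place 5U, 8U left
rack 2: place 15U, 1U left
rack 3: place 9U, 13U left
rack 4: place 38U, 10U left
rack 5: place 15U, 33U left
rack 6: place 42U, 6U left
rack 5: place 14U, 19U left
rack 7: place 43U, 5U left
rack 8: place 22U, 26U left
8 racks × 48U = 384U; used 296U; unused 88U.

88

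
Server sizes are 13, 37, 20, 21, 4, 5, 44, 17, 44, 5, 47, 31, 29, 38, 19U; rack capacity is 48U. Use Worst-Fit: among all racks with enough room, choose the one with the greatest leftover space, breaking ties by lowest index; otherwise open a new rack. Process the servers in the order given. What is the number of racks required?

Put 13U in rack 1; 35U remain.
Put 37U in rack 2; 11U remain.
Put 20U in rack 1; 15U remain.
Put 21U in rack 3; 27U remain.
Put 4U in rack 3; 23U remain.
Put 5U in rack 3; 18U remain.
Put 44U in rack 4; 4U remain.
Put 17U in rack 3; 1U remain.
Put 44U in rack 5; 4U remain.
Put 5U in rack 1; 10U remain.
Put 47U in rack 6; 1U remain.
Put 31U in rack 7; 17U remain.
Put 29U in rack 8; 19U remain.
Put 38U in rack 9; 10U remain.
Put 19U in rack 8; 0U remain.
Final racks: [13,20,5] [37] [21,4,5,17] [44] [44] [47] [31] [29,19] [38].

9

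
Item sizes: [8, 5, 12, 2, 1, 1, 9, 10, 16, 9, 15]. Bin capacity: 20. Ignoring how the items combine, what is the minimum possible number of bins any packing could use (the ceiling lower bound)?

Total size = 8 + 5 + 12 + 2 + 1 + 1 + 9 + 10 + 16 + 9 + 15 = 88.
⌈88 / 20⌉ = 5.

5 bins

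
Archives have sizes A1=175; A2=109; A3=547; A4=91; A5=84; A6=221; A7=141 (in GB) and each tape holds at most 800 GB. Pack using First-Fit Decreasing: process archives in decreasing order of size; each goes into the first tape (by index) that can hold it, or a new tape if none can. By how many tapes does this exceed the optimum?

0

First-Fit Decreasing: [547,221] [175,141,109,91,84] → 2 tapes.
Total size 1368 GB; any packing needs at least ⌈1368/800⌉ = 2 tapes.
So 2 is already optimal.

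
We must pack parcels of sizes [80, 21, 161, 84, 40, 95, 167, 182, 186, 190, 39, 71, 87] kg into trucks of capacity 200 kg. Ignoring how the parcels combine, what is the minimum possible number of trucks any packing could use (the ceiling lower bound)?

8

Total size = 80 + 21 + 161 + 84 + 40 + 95 + 167 + 182 + 186 + 190 + 39 + 71 + 87 = 1403 kg.
⌈1403 / 200⌉ = 8.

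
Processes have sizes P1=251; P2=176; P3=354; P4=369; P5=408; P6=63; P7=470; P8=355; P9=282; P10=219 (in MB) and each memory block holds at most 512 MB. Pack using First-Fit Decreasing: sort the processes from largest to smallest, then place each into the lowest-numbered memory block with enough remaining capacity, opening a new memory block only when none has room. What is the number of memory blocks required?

Sorted descending: 470, 408, 369, 355, 354, 282, 251, 219, 176, 63.
470 MB → memory block 1 (remaining 42 MB)
408 MB → memory block 2 (remaining 104 MB)
369 MB → memory block 3 (remaining 143 MB)
355 MB → memory block 4 (remaining 157 MB)
354 MB → memory block 5 (remaining 158 MB)
282 MB → memory block 6 (remaining 230 MB)
251 MB → memory block 7 (remaining 261 MB)
219 MB → memory block 6 (remaining 11 MB)
176 MB → memory block 7 (remaining 85 MB)
63 MB → memory block 2 (remaining 41 MB)

7 memory blocks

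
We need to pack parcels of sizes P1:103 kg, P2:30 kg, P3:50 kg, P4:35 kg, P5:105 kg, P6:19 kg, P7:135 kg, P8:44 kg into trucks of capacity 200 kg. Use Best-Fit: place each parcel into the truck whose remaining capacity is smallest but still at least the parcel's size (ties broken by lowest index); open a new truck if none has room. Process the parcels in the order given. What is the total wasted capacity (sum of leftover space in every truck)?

Put P1 (103 kg) in truck 1; 97 kg remain.
Put P2 (30 kg) in truck 1; 67 kg remain.
Put P3 (50 kg) in truck 1; 17 kg remain.
Put P4 (35 kg) in truck 2; 165 kg remain.
Put P5 (105 kg) in truck 2; 60 kg remain.
Put P6 (19 kg) in truck 2; 41 kg remain.
Put P7 (135 kg) in truck 3; 65 kg remain.
Put P8 (44 kg) in truck 3; 21 kg remain.
3 trucks × 200 kg = 600 kg; used 521 kg; unused 79 kg.

79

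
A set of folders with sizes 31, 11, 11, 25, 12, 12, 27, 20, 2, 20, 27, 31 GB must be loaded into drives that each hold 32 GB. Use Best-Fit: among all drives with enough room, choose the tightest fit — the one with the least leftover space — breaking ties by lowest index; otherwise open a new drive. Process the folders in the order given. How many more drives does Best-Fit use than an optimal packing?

Best-Fit: [31] [11,11] [25] [12,12] [27,2] [20] [20] [27] [31] → 9 drives.
Total size 229 GB; any packing needs at least ⌈229/32⌉ = 8 drives.
An optimal packing achieves that bound: [31] [31] [27,2] [27] [25] [20,12] [20,12] [11,11] → 8 drives.
Excess: 9 − 8 = 1.

1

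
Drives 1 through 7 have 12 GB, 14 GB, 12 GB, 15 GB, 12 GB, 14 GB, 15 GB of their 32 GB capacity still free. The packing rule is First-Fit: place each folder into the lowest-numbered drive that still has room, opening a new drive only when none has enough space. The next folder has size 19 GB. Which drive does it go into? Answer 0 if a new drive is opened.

No drive has ≥ 19 GB free, so a new drive is opened.

0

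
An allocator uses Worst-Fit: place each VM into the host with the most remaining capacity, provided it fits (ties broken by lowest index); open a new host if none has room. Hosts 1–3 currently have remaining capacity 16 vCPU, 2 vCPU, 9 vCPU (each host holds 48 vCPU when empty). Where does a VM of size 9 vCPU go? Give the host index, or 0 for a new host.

Hosts with room: host 1 (16 vCPU), host 3 (9 vCPU).
Most room is host 1 with 16 vCPU free.

1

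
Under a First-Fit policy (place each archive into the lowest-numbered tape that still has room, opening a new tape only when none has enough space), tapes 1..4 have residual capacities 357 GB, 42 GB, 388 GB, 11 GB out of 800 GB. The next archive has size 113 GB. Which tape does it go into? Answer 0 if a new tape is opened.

Tapes with room: tape 1 (357 GB), tape 3 (388 GB).
The first with room is tape 1.

1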